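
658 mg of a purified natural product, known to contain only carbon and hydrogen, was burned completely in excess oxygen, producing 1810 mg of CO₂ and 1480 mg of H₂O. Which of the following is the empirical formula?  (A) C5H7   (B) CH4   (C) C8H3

(B) CH4

mol C = 1.81 g CO₂ ÷ 44.009 g/mol = 0.04113 mol
mol H = 2 × 1.48 g H₂O ÷ 18.015 g/mol = 0.1643 mol
Divide by the smallest (0.04113 mol): C 1.000, H 3.995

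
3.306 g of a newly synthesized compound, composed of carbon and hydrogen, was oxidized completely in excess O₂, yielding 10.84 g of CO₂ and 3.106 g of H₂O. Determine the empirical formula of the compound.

C5H7

mol C = 10.84 g CO₂ ÷ 44.009 g/mol = 0.24631 mol
mol H = 2 × 3.106 g H₂O ÷ 18.015 g/mol = 0.34482 mol
Divide by the smallest (0.24631 mol): C 1.000, H 1.400
Multiplying each by 5 gives whole numbers: C 5.00, H 7.00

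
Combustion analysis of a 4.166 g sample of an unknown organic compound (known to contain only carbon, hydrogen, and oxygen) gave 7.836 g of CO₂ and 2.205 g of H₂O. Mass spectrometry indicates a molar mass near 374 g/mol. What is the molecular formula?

C16H22O10

mol C = 7.836 g CO₂ ÷ 44.009 g/mol = 0.17805 mol
mol H = 2 × 2.205 g H₂O ÷ 18.015 g/mol = 0.24480 mol
mass O = 4.166 − (2.1386 + 0.24675) = 1.7806 g → mol O = 1.7806 ÷ 15.999 = 0.11130 mol
Divide by the smallest (0.11130 mol): C 1.600, H 2.199, O 1.000
Multiplying each by 5 gives whole numbers: C 8.00, H 11.00, O 5.00
Empirical formula: C8H11O5
Empirical-formula mass = 187.17 g/mol; 374 ÷ 187.17 ≈ 2, so the molecular formula is C16H22O10.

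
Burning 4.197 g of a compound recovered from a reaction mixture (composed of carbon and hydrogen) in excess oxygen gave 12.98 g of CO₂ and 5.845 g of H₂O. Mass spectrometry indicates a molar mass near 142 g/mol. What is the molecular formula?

C10H22

mol C = 12.98 g CO₂ ÷ 44.009 g/mol = 0.29494 mol
mol H = 2 × 5.845 g H₂O ÷ 18.015 g/mol = 0.64890 mol
Divide by the smallest (0.29494 mol): C 1.000, H 2.200
Multiplying each by 5 gives whole numbers: C 5.00, H 11.00
Empirical formula: C5H11
Empirical-formula mass = 71.14 g/mol; 142 ÷ 71.14 ≈ 2, so the molecular formula is C10H22.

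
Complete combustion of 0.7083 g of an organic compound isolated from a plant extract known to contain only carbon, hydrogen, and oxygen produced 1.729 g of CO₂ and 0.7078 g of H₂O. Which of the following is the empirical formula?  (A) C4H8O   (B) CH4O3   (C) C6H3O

mol C = 1.729 g CO₂ ÷ 44.009 g/mol = 0.039287 mol
mol H = 2 × 0.7078 g H₂O ÷ 18.015 g/mol = 0.078579 mol
mass O = 0.7083 − (0.47188 + 0.079208) = 0.15721 g → mol O = 0.15721 ÷ 15.999 = 0.0098263 mol
Divide by the smallest (0.0098263 mol): C 3.998, H 7.997, O 1.000

(A) C4H8O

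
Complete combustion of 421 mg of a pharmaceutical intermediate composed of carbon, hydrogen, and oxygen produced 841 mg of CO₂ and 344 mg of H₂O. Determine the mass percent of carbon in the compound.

54.5%

mol C = 0.841 g CO₂ ÷ 44.009 g/mol = 0.01911 mol
mol H = 2 × 0.344 g H₂O ÷ 18.015 g/mol = 0.03819 mol
mass O = 0.421 − (0.2295 + 0.03850) = 0.1530 g → mol O = 0.1530 ÷ 15.999 = 0.009562 mol
mass % C = 0.2295 g ÷ 0.421 g × 100%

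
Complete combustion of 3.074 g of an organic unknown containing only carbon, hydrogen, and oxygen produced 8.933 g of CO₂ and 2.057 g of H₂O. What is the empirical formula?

mol C = 8.933 g CO₂ ÷ 44.009 g/mol = 0.20298 mol
mol H = 2 × 2.057 g H₂O ÷ 18.015 g/mol = 0.22837 mol
mass O = 3.074 − (2.4380 + 0.23019) = 0.40580 g → mol O = 0.40580 ÷ 15.999 = 0.025364 mol
Divide by the smallest (0.025364 mol): C 8.003, H 9.003, O 1.000

C8H9O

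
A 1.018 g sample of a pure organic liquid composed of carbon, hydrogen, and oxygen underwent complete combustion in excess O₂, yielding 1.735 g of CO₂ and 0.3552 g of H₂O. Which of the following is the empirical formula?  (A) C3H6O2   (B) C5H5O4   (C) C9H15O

mol C = 1.735 g CO₂ ÷ 44.009 g/mol = 0.039424 mol
mol H = 2 × 0.3552 g H₂O ÷ 18.015 g/mol = 0.039434 mol
mass O = 1.018 − (0.47352 + 0.039749) = 0.50473 g → mol O = 0.50473 ÷ 15.999 = 0.031548 mol
Divide by the smallest (0.031548 mol): C 1.250, H 1.250, O 1.000
Multiplying each by 4 gives whole numbers: C 5.00, H 5.00, O 4.00

(B) C5H5O4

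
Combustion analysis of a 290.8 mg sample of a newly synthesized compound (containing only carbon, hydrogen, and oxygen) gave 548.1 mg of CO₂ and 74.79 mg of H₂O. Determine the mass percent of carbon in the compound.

51.44%

mol C = 0.5481 g CO₂ ÷ 44.009 g/mol = 0.012454 mol
mol H = 2 × 0.07479 g H₂O ÷ 18.015 g/mol = 0.0083031 mol
mass O = 0.2908 − (0.14959 + 0.0083695) = 0.13284 g → mol O = 0.13284 ÷ 15.999 = 0.0083032 mol
mass % C = 0.14959 g ÷ 0.2908 g × 100%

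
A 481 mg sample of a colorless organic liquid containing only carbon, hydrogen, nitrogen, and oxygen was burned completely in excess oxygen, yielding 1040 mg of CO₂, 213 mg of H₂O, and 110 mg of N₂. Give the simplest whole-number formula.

C6H6N2O

mol C = 1.04 g CO₂ ÷ 44.009 g/mol = 0.02363 mol
mol H = 2 × 0.213 g H₂O ÷ 18.015 g/mol = 0.02365 mol
mol N = 2 × 0.110 g N₂ ÷ 28.014 g/mol = 0.007853 mol
mass O = 0.481 − (0.2838 + 0.02384 + 0.1100) = 0.06333 g → mol O = 0.06333 ÷ 15.999 = 0.003958 mol
Divide by the smallest (0.003958 mol): C 5.970, H 5.974, N 1.984, O 1.000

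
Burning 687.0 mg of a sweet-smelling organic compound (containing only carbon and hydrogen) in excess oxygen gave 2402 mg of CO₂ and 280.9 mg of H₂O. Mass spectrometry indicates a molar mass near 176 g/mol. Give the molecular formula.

mol C = 2.402 g CO₂ ÷ 44.009 g/mol = 0.054580 mol
mol H = 2 × 0.2809 g H₂O ÷ 18.015 g/mol = 0.031185 mol
Divide by the smallest (0.031185 mol): C 1.750, H 1.000
Multiplying each by 4 gives whole numbers: C 7.00, H 4.00
Empirical formula: C7H4
Empirical-formula mass = 88.11 g/mol; 176 ÷ 88.11 ≈ 2, so the molecular formula is C14H8.

C14H8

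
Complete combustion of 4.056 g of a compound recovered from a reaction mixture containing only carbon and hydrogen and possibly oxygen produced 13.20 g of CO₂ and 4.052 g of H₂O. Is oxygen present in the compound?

no

mol C = 13.20 g CO₂ ÷ 44.009 g/mol = 0.29994 mol
mol H = 2 × 4.052 g H₂O ÷ 18.015 g/mol = 0.44985 mol
C and H together account for 4.0560 g — essentially the entire 4.056 g sample — so the compound contains no oxygen.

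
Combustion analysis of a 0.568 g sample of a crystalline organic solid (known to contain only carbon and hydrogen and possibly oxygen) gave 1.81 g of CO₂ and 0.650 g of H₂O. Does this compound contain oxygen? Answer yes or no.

mol C = 1.81 g CO₂ ÷ 44.009 g/mol = 0.04113 mol
mol H = 2 × 0.650 g H₂O ÷ 18.015 g/mol = 0.07216 mol
C and H together account for 0.5667 g — essentially the entire 0.568 g sample — so the compound contains no oxygen.

no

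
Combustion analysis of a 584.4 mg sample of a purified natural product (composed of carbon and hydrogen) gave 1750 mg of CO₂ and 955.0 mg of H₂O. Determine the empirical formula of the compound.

mol C = 1.750 g CO₂ ÷ 44.009 g/mol = 0.039765 mol
mol H = 2 × 0.9550 g H₂O ÷ 18.015 g/mol = 0.10602 mol
Divide by the smallest (0.039765 mol): C 1.000, H 2.666
Multiplying each by 3 gives whole numbers: C 3.00, H 8.00

C3H8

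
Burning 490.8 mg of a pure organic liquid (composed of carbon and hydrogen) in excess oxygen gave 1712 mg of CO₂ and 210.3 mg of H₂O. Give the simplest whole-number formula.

mol C = 1.712 g CO₂ ÷ 44.009 g/mol = 0.038901 mol
mol H = 2 × 0.2103 g H₂O ÷ 18.015 g/mol = 0.023347 mol
Divide by the smallest (0.023347 mol): C 1.666, H 1.000
Multiplying each by 3 gives whole numbers: C 5.00, H 3.00

C5H3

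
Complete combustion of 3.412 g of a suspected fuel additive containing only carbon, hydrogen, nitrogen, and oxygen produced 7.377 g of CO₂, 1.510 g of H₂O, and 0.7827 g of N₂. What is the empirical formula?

mol C = 7.377 g CO₂ ÷ 44.009 g/mol = 0.16762 mol
mol H = 2 × 1.510 g H₂O ÷ 18.015 g/mol = 0.16764 mol
mol N = 2 × 0.7827 g N₂ ÷ 28.014 g/mol = 0.055879 mol
mass O = 3.412 − (2.0133 + 0.16898 + 0.78270) = 0.44698 g → mol O = 0.44698 ÷ 15.999 = 0.027938 mol
Divide by the smallest (0.027938 mol): C 6.000, H 6.000, N 2.000, O 1.000

C6H6N2O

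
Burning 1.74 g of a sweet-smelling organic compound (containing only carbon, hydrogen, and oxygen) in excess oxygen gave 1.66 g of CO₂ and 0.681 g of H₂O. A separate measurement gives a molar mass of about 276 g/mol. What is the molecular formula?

C6H12O12

mol C = 1.66 g CO₂ ÷ 44.009 g/mol = 0.03772 mol
mol H = 2 × 0.681 g H₂O ÷ 18.015 g/mol = 0.07560 mol
mass O = 1.74 − (0.4530 + 0.07621) = 1.211 g → mol O = 1.211 ÷ 15.999 = 0.07568 mol
Divide by the smallest (0.03772 mol): C 1.000, H 2.004, O 2.006
Empirical formula: CH2O2
Empirical-formula mass = 46.02 g/mol; 276 ÷ 46.02 ≈ 6, so the molecular formula is C6H12O12.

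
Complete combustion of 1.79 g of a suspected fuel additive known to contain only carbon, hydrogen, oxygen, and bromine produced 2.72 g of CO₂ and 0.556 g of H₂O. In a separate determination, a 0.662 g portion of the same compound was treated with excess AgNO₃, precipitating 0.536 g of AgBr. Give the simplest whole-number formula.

mol C = 2.72 g CO₂ ÷ 44.009 g/mol = 0.06181 mol
mol H = 2 × 0.556 g H₂O ÷ 18.015 g/mol = 0.06173 mol
From the AgBr data: mol Br per gram of compound = (0.536 ÷ 187.772) ÷ 0.662 = 0.004312 mol/g, so in the 1.79 g combustion sample mol Br = 0.007718 mol
mass O = 1.79 − (0.7423 + 0.06222 + 0.6167) = 0.3687 g → mol O = 0.3687 ÷ 15.999 = 0.02305 mol
Divide by the smallest (0.007718 mol): C 8.008, H 7.997, Br 1.000, O 2.986

C8H8BrO3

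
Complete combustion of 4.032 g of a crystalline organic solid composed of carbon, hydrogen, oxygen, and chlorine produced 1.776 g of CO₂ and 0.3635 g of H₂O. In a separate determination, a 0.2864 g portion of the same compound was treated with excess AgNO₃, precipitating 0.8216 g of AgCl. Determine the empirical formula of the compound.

CHCl2O

mol C = 1.776 g CO₂ ÷ 44.009 g/mol = 0.040355 mol
mol H = 2 × 0.3635 g H₂O ÷ 18.015 g/mol = 0.040355 mol
From the AgCl data: mol Cl per gram of compound = (0.8216 ÷ 143.318) ÷ 0.2864 = 0.020016 mol/g, so in the 4.032 g combustion sample mol Cl = 0.080706 mol
mass O = 4.032 − (0.48471 + 0.040678 + 2.8610) = 0.64558 g → mol O = 0.64558 ÷ 15.999 = 0.040351 mol
Divide by the smallest (0.040351 mol): C 1.000, H 1.000, Cl 2.000, O 1.000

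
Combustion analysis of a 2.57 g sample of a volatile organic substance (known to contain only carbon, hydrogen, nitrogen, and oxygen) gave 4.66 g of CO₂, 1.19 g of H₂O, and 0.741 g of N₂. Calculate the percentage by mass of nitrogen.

28.8%

mol C = 4.66 g CO₂ ÷ 44.009 g/mol = 0.1059 mol
mol H = 2 × 1.19 g H₂O ÷ 18.015 g/mol = 0.1321 mol
mol N = 2 × 0.741 g N₂ ÷ 28.014 g/mol = 0.05290 mol
mass O = 2.57 − (1.272 + 0.1332 + 0.7410) = 0.4240 g → mol O = 0.4240 ÷ 15.999 = 0.02650 mol
mass % N = 0.7410 g ÷ 2.57 g × 100%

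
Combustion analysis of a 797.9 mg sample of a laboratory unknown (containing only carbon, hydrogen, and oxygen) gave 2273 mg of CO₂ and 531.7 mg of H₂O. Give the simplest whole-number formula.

mol C = 2.273 g CO₂ ÷ 44.009 g/mol = 0.051649 mol
mol H = 2 × 0.5317 g H₂O ÷ 18.015 g/mol = 0.059029 mol
mass O = 0.7979 − (0.62035 + 0.059501) = 0.11805 g → mol O = 0.11805 ÷ 15.999 = 0.0073785 mol
Divide by the smallest (0.0073785 mol): C 7.000, H 8.000, O 1.000

C7H8O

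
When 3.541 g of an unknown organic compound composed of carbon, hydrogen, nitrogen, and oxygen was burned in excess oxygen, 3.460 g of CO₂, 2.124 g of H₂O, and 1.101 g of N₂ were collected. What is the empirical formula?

mol C = 3.460 g CO₂ ÷ 44.009 g/mol = 0.078620 mol
mol H = 2 × 2.124 g H₂O ÷ 18.015 g/mol = 0.23580 mol
mol N = 2 × 1.101 g N₂ ÷ 28.014 g/mol = 0.078604 mol
mass O = 3.541 − (0.94431 + 0.23769 + 1.1010) = 1.2580 g → mol O = 1.2580 ÷ 15.999 = 0.078630 mol
Divide by the smallest (0.078604 mol): C 1.000, H 3.000, N 1.000, O 1.000

CH3NO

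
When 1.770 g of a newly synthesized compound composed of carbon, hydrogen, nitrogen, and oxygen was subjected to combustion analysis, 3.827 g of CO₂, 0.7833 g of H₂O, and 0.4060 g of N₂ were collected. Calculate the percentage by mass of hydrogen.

4.95%

mol C = 3.827 g CO₂ ÷ 44.009 g/mol = 0.086959 mol
mol H = 2 × 0.7833 g H₂O ÷ 18.015 g/mol = 0.086961 mol
mol N = 2 × 0.4060 g N₂ ÷ 28.014 g/mol = 0.028986 mol
mass O = 1.770 − (1.0445 + 0.087657 + 0.40600) = 0.23187 g → mol O = 0.23187 ÷ 15.999 = 0.014493 mol
mass % H = 0.087657 g ÷ 1.770 g × 100%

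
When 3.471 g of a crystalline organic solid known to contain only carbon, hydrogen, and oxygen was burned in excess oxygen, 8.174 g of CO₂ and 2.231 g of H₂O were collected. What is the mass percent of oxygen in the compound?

mol C = 8.174 g CO₂ ÷ 44.009 g/mol = 0.18573 mol
mol H = 2 × 2.231 g H₂O ÷ 18.015 g/mol = 0.24768 mol
mass O = 3.471 − (2.2309 + 0.24966) = 0.99048 g → mol O = 0.99048 ÷ 15.999 = 0.061909 mol
mass % O = 0.99048 g ÷ 3.471 g × 100%

28.54%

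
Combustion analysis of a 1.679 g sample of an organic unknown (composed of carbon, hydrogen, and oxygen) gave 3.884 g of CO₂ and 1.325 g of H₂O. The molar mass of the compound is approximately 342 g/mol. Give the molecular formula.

mol C = 3.884 g CO₂ ÷ 44.009 g/mol = 0.088255 mol
mol H = 2 × 1.325 g H₂O ÷ 18.015 g/mol = 0.14710 mol
mass O = 1.679 − (1.0600 + 0.14828) = 0.47070 g → mol O = 0.47070 ÷ 15.999 = 0.029420 mol
Divide by the smallest (0.029420 mol): C 3.000, H 5.000, O 1.000
Empirical formula: C3H5O
Empirical-formula mass = 57.07 g/mol; 342 ÷ 57.07 ≈ 6, so the molecular formula is C18H30O6.

C18H30O6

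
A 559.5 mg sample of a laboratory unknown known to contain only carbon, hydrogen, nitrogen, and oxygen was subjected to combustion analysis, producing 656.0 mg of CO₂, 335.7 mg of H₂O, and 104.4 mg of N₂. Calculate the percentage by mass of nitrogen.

18.66%

mol C = 0.6560 g CO₂ ÷ 44.009 g/mol = 0.014906 mol
mol H = 2 × 0.3357 g H₂O ÷ 18.015 g/mol = 0.037269 mol
mol N = 2 × 0.1044 g N₂ ÷ 28.014 g/mol = 0.0074534 mol
mass O = 0.5595 − (0.17904 + 0.037567 + 0.10440) = 0.23850 g → mol O = 0.23850 ÷ 15.999 = 0.014907 mol
mass % N = 0.10440 g ÷ 0.5595 g × 100%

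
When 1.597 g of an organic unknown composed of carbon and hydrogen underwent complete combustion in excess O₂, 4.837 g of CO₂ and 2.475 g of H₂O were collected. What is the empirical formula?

mol C = 4.837 g CO₂ ÷ 44.009 g/mol = 0.10991 mol
mol H = 2 × 2.475 g H₂O ÷ 18.015 g/mol = 0.27477 mol
Divide by the smallest (0.10991 mol): C 1.000, H 2.500
Multiplying each by 2 gives whole numbers: C 2.00, H 5.00

C2H5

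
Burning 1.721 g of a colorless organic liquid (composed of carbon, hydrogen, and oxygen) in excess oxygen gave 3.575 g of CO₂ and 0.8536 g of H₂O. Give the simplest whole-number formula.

mol C = 3.575 g CO₂ ÷ 44.009 g/mol = 0.081233 mol
mol H = 2 × 0.8536 g H₂O ÷ 18.015 g/mol = 0.094765 mol
mass O = 1.721 − (0.97569 + 0.095524) = 0.64978 g → mol O = 0.64978 ÷ 15.999 = 0.040614 mol
Divide by the smallest (0.040614 mol): C 2.000, H 2.333, O 1.000
Multiplying each by 3 gives whole numbers: C 6.00, H 7.00, O 3.00

C6H7O3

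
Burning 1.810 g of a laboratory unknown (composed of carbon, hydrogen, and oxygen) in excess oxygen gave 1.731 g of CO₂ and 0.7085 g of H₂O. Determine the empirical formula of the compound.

CH2O2

mol C = 1.731 g CO₂ ÷ 44.009 g/mol = 0.039333 mol
mol H = 2 × 0.7085 g H₂O ÷ 18.015 g/mol = 0.078657 mol
mass O = 1.810 − (0.47243 + 0.079286) = 1.2583 g → mol O = 1.2583 ÷ 15.999 = 0.078648 mol
Divide by the smallest (0.039333 mol): C 1.000, H 2.000, O 2.000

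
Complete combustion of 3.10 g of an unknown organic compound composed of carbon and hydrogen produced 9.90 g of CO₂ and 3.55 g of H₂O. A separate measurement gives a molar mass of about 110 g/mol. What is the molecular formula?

C8H14

mol C = 9.90 g CO₂ ÷ 44.009 g/mol = 0.2250 mol
mol H = 2 × 3.55 g H₂O ÷ 18.015 g/mol = 0.3941 mol
Divide by the smallest (0.2250 mol): C 1.000, H 1.752
Multiplying each by 4 gives whole numbers: C 4.00, H 7.01
Empirical formula: C4H7
Empirical-formula mass = 55.10 g/mol; 110 ÷ 55.10 ≈ 2, so the molecular formula is C8H14.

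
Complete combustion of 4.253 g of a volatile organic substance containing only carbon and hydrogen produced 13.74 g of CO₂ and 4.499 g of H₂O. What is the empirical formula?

mol C = 13.74 g CO₂ ÷ 44.009 g/mol = 0.31221 mol
mol H = 2 × 4.499 g H₂O ÷ 18.015 g/mol = 0.49947 mol
Divide by the smallest (0.31221 mol): C 1.000, H 1.600
Multiplying each by 5 gives whole numbers: C 5.00, H 8.00

C5H8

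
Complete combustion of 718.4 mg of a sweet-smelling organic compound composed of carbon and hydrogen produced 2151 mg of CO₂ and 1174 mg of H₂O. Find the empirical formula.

C3H8

mol C = 2.151 g CO₂ ÷ 44.009 g/mol = 0.048876 mol
mol H = 2 × 1.174 g H₂O ÷ 18.015 g/mol = 0.13034 mol
Divide by the smallest (0.048876 mol): C 1.000, H 2.667
Multiplying each by 3 gives whole numbers: C 3.00, H 8.00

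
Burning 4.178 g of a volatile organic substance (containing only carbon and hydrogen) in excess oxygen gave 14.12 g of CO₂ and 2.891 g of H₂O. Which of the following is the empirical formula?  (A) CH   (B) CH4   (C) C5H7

(A) CH

mol C = 14.12 g CO₂ ÷ 44.009 g/mol = 0.32084 mol
mol H = 2 × 2.891 g H₂O ÷ 18.015 g/mol = 0.32095 mol
Divide by the smallest (0.32084 mol): C 1.000, H 1.000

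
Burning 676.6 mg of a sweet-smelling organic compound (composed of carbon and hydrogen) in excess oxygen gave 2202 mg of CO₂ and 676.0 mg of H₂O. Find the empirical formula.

mol C = 2.202 g CO₂ ÷ 44.009 g/mol = 0.050035 mol
mol H = 2 × 0.6760 g H₂O ÷ 18.015 g/mol = 0.075049 mol
Divide by the smallest (0.050035 mol): C 1.000, H 1.500
Multiplying each by 2 gives whole numbers: C 2.00, H 3.00

C2H3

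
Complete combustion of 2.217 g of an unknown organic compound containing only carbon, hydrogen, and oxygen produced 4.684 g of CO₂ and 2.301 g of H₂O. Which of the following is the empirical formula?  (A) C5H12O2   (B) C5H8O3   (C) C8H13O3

mol C = 4.684 g CO₂ ÷ 44.009 g/mol = 0.10643 mol
mol H = 2 × 2.301 g H₂O ÷ 18.015 g/mol = 0.25545 mol
mass O = 2.217 − (1.2784 + 0.25750) = 0.68114 g → mol O = 0.68114 ÷ 15.999 = 0.042574 mol
Divide by the smallest (0.042574 mol): C 2.500, H 6.000, O 1.000
Multiplying each by 2 gives whole numbers: C 5.00, H 12.00, O 2.00

(A) C5H12O2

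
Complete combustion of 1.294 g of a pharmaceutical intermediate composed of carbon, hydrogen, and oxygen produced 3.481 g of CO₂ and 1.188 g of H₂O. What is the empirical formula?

mol C = 3.481 g CO₂ ÷ 44.009 g/mol = 0.079097 mol
mol H = 2 × 1.188 g H₂O ÷ 18.015 g/mol = 0.13189 mol
mass O = 1.294 − (0.95004 + 0.13295) = 0.21102 g → mol O = 0.21102 ÷ 15.999 = 0.013189 mol
Divide by the smallest (0.013189 mol): C 5.997, H 10.000, O 1.000

C6H10O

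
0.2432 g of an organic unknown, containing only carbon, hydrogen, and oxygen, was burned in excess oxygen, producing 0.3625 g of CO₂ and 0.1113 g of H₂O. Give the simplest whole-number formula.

mol C = 0.3625 g CO₂ ÷ 44.009 g/mol = 0.0082370 mol
mol H = 2 × 0.1113 g H₂O ÷ 18.015 g/mol = 0.012356 mol
mass O = 0.2432 − (0.098934 + 0.012455) = 0.13181 g → mol O = 0.13181 ÷ 15.999 = 0.0082387 mol
Divide by the smallest (0.0082370 mol): C 1.000, H 1.500, O 1.000
Multiplying each by 2 gives whole numbers: C 2.00, H 3.00, O 2.00

C2H3O2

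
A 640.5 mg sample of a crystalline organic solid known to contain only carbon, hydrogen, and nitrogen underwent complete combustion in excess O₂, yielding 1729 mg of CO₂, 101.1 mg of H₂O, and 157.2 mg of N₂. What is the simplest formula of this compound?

C7H2N2

mol C = 1.729 g CO₂ ÷ 44.009 g/mol = 0.039287 mol
mol H = 2 × 0.1011 g H₂O ÷ 18.015 g/mol = 0.011224 mol
mol N = 2 × 0.1572 g N₂ ÷ 28.014 g/mol = 0.011223 mol
Divide by the smallest (0.011223 mol): C 3.501, H 1.000, N 1.000
Multiplying each by 2 gives whole numbers: C 7.00, H 2.00, N 2.00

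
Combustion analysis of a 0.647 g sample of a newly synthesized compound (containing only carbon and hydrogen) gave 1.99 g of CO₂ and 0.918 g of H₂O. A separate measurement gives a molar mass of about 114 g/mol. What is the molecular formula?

mol C = 1.99 g CO₂ ÷ 44.009 g/mol = 0.04522 mol
mol H = 2 × 0.918 g H₂O ÷ 18.015 g/mol = 0.1019 mol
Divide by the smallest (0.04522 mol): C 1.000, H 2.254
Multiplying each by 4 gives whole numbers: C 4.00, H 9.02
Empirical formula: C4H9
Empirical-formula mass = 57.12 g/mol; 114 ÷ 57.12 ≈ 2, so the molecular formula is C8H18.

C8H18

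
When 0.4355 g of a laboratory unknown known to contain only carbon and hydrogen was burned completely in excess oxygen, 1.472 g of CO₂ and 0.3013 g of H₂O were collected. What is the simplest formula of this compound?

mol C = 1.472 g CO₂ ÷ 44.009 g/mol = 0.033448 mol
mol H = 2 × 0.3013 g H₂O ÷ 18.015 g/mol = 0.033450 mol
Divide by the smallest (0.033448 mol): C 1.000, H 1.000

CH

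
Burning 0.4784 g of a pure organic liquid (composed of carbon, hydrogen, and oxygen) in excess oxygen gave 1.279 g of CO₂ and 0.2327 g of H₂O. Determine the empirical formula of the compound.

C9H8O2

mol C = 1.279 g CO₂ ÷ 44.009 g/mol = 0.029062 mol
mol H = 2 × 0.2327 g H₂O ÷ 18.015 g/mol = 0.025834 mol
mass O = 0.4784 − (0.34907 + 0.026041) = 0.10329 g → mol O = 0.10329 ÷ 15.999 = 0.0064562 mol
Divide by the smallest (0.0064562 mol): C 4.501, H 4.001, O 1.000
Multiplying each by 2 gives whole numbers: C 9.00, H 8.00, O 2.00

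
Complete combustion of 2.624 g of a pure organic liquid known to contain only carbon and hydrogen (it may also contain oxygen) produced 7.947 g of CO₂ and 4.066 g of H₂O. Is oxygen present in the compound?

mol C = 7.947 g CO₂ ÷ 44.009 g/mol = 0.18058 mol
mol H = 2 × 4.066 g H₂O ÷ 18.015 g/mol = 0.45140 mol
C and H together account for 2.6239 g — essentially the entire 2.624 g sample — so the compound contains no oxygen.

no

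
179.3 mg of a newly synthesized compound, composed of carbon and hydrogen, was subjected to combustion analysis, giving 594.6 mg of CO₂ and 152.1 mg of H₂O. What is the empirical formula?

C4H5

mol C = 0.5946 g CO₂ ÷ 44.009 g/mol = 0.013511 mol
mol H = 2 × 0.1521 g H₂O ÷ 18.015 g/mol = 0.016886 mol
Divide by the smallest (0.013511 mol): C 1.000, H 1.250
Multiplying each by 4 gives whole numbers: C 4.00, H 5.00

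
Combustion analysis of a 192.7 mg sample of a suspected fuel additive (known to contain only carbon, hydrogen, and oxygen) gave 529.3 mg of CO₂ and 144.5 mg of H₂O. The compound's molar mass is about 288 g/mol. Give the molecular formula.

mol C = 0.5293 g CO₂ ÷ 44.009 g/mol = 0.012027 mol
mol H = 2 × 0.1445 g H₂O ÷ 18.015 g/mol = 0.016042 mol
mass O = 0.1927 − (0.14446 + 0.016171) = 0.032072 g → mol O = 0.032072 ÷ 15.999 = 0.0020046 mol
Divide by the smallest (0.0020046 mol): C 6.000, H 8.003, O 1.000
Empirical formula: C6H8O
Empirical-formula mass = 96.13 g/mol; 288 ÷ 96.13 ≈ 3, so the molecular formula is C18H24O3.

C18H24O3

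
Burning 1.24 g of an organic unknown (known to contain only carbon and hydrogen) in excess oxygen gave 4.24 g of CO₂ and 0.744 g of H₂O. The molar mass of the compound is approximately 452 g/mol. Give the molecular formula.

C35H30

mol C = 4.24 g CO₂ ÷ 44.009 g/mol = 0.09634 mol
mol H = 2 × 0.744 g H₂O ÷ 18.015 g/mol = 0.08260 mol
Divide by the smallest (0.08260 mol): C 1.166, H 1.000
Multiplying each by 6 gives whole numbers: C 7.00, H 6.00
Empirical formula: C7H6
Empirical-formula mass = 90.12 g/mol; 452 ÷ 90.12 ≈ 5, so the molecular formula is C35H30.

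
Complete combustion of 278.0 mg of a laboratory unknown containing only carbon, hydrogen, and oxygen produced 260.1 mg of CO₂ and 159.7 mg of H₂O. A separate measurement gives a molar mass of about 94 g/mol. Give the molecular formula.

mol C = 0.2601 g CO₂ ÷ 44.009 g/mol = 0.0059102 mol
mol H = 2 × 0.1597 g H₂O ÷ 18.015 g/mol = 0.017730 mol
mass O = 0.2780 − (0.070987 + 0.017872) = 0.18914 g → mol O = 0.18914 ÷ 15.999 = 0.011822 mol
Divide by the smallest (0.0059102 mol): C 1.000, H 3.000, O 2.000
Empirical formula: CH3O2
Empirical-formula mass = 47.03 g/mol; 94 ÷ 47.03 ≈ 2, so the molecular formula is C2H6O4.

C2H6O4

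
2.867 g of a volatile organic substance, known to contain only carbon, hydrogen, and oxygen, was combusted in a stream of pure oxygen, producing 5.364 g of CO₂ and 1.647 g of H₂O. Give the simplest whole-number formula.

C8H12O5

mol C = 5.364 g CO₂ ÷ 44.009 g/mol = 0.12188 mol
mol H = 2 × 1.647 g H₂O ÷ 18.015 g/mol = 0.18285 mol
mass O = 2.867 − (1.4640 + 0.18431) = 1.2187 g → mol O = 1.2187 ÷ 15.999 = 0.076176 mol
Divide by the smallest (0.076176 mol): C 1.600, H 2.400, O 1.000
Multiplying each by 5 gives whole numbers: C 8.00, H 12.00, O 5.00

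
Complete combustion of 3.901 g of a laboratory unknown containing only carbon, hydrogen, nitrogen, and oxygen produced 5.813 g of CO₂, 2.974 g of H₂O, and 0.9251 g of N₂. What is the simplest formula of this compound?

mol C = 5.813 g CO₂ ÷ 44.009 g/mol = 0.13209 mol
mol H = 2 × 2.974 g H₂O ÷ 18.015 g/mol = 0.33017 mol
mol N = 2 × 0.9251 g N₂ ÷ 28.014 g/mol = 0.066046 mol
mass O = 3.901 − (1.5865 + 0.33281 + 0.92510) = 1.0566 g → mol O = 1.0566 ÷ 15.999 = 0.066041 mol
Divide by the smallest (0.066041 mol): C 2.000, H 4.999, N 1.000, O 1.000

C2H5NO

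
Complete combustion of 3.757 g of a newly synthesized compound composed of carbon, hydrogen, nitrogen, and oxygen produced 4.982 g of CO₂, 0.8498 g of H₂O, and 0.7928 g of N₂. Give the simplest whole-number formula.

mol C = 4.982 g CO₂ ÷ 44.009 g/mol = 0.11320 mol
mol H = 2 × 0.8498 g H₂O ÷ 18.015 g/mol = 0.094344 mol
mol N = 2 × 0.7928 g N₂ ÷ 28.014 g/mol = 0.056600 mol
mass O = 3.757 − (1.3597 + 0.095098 + 0.79280) = 1.5094 g → mol O = 1.5094 ÷ 15.999 = 0.094344 mol
Divide by the smallest (0.056600 mol): C 2.000, H 1.667, N 1.000, O 1.667
Multiplying each by 3 gives whole numbers: C 6.00, H 5.00, N 3.00, O 5.00

C6H5N3O5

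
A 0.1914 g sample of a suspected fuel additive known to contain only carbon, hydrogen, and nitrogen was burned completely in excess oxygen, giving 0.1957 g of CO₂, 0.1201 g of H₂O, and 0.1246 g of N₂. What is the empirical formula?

mol C = 0.1957 g CO₂ ÷ 44.009 g/mol = 0.0044468 mol
mol H = 2 × 0.1201 g H₂O ÷ 18.015 g/mol = 0.013333 mol
mol N = 2 × 0.1246 g N₂ ÷ 28.014 g/mol = 0.0088956 mol
Divide by the smallest (0.0044468 mol): C 1.000, H 2.998, N 2.000

CH3N2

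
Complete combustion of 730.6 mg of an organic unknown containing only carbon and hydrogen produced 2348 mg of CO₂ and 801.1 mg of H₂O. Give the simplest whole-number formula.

mol C = 2.348 g CO₂ ÷ 44.009 g/mol = 0.053353 mol
mol H = 2 × 0.8011 g H₂O ÷ 18.015 g/mol = 0.088937 mol
Divide by the smallest (0.053353 mol): C 1.000, H 1.667
Multiplying each by 3 gives whole numbers: C 3.00, H 5.00

C3H5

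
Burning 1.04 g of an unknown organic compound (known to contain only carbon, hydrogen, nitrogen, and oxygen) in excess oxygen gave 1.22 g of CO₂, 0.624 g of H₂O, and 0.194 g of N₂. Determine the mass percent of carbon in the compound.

32.0%

mol C = 1.22 g CO₂ ÷ 44.009 g/mol = 0.02772 mol
mol H = 2 × 0.624 g H₂O ÷ 18.015 g/mol = 0.06928 mol
mol N = 2 × 0.194 g N₂ ÷ 28.014 g/mol = 0.01385 mol
mass O = 1.04 − (0.3330 + 0.06983 + 0.1940) = 0.4432 g → mol O = 0.4432 ÷ 15.999 = 0.02770 mol
mass % C = 0.3330 g ÷ 1.04 g × 100%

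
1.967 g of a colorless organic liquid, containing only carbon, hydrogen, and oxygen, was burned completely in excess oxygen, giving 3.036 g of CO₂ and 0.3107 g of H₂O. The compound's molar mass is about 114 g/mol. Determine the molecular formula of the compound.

mol C = 3.036 g CO₂ ÷ 44.009 g/mol = 0.068986 mol
mol H = 2 × 0.3107 g H₂O ÷ 18.015 g/mol = 0.034493 mol
mass O = 1.967 − (0.82859 + 0.034769) = 1.1036 g → mol O = 1.1036 ÷ 15.999 = 0.068982 mol
Divide by the smallest (0.034493 mol): C 2.000, H 1.000, O 2.000
Empirical formula: C2HO2
Empirical-formula mass = 57.03 g/mol; 114 ÷ 57.03 ≈ 2, so the molecular formula is C4H2O4.

C4H2O4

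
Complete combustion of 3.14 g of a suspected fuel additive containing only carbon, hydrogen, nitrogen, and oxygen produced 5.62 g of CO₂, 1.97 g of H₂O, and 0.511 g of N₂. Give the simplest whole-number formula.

C7H12N2O3

mol C = 5.62 g CO₂ ÷ 44.009 g/mol = 0.1277 mol
mol H = 2 × 1.97 g H₂O ÷ 18.015 g/mol = 0.2187 mol
mol N = 2 × 0.511 g N₂ ÷ 28.014 g/mol = 0.03648 mol
mass O = 3.14 − (1.534 + 0.2205 + 0.5110) = 0.8747 g → mol O = 0.8747 ÷ 15.999 = 0.05467 mol
Divide by the smallest (0.03648 mol): C 3.500, H 5.995, N 1.000, O 1.499
Multiplying each by 2 gives whole numbers: C 7.00, H 11.99, N 2.00, O 3.00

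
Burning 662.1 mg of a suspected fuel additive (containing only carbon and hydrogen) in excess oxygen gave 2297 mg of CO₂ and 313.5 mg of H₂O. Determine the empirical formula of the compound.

C3H2

mol C = 2.297 g CO₂ ÷ 44.009 g/mol = 0.052194 mol
mol H = 2 × 0.3135 g H₂O ÷ 18.015 g/mol = 0.034804 mol
Divide by the smallest (0.034804 mol): C 1.500, H 1.000
Multiplying each by 2 gives whole numbers: C 3.00, H 2.00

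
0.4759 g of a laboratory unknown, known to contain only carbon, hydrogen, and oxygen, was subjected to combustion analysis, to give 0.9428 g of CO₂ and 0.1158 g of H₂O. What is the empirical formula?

mol C = 0.9428 g CO₂ ÷ 44.009 g/mol = 0.021423 mol
mol H = 2 × 0.1158 g H₂O ÷ 18.015 g/mol = 0.012856 mol
mass O = 0.4759 − (0.25731 + 0.012959) = 0.20563 g → mol O = 0.20563 ÷ 15.999 = 0.012853 mol
Divide by the smallest (0.012853 mol): C 1.667, H 1.000, O 1.000
Multiplying each by 3 gives whole numbers: C 5.00, H 3.00, O 3.00

C5H3O3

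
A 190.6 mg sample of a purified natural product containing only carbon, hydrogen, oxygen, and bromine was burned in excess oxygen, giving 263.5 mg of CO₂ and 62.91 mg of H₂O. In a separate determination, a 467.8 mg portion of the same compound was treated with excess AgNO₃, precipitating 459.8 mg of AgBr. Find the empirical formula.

mol C = 0.2635 g CO₂ ÷ 44.009 g/mol = 0.0059874 mol
mol H = 2 × 0.06291 g H₂O ÷ 18.015 g/mol = 0.0069842 mol
From the AgBr data: mol Br per gram of compound = (0.4598 ÷ 187.772) ÷ 0.4678 = 0.0052345 mol/g, so in the 0.1906 g combustion sample mol Br = 0.00099770 mol
mass O = 0.1906 − (0.071915 + 0.0070401 + 0.079720) = 0.031925 g → mol O = 0.031925 ÷ 15.999 = 0.0019954 mol
Divide by the smallest (0.00099770 mol): C 6.001, H 7.000, Br 1.000, O 2.000

C6H7BrO2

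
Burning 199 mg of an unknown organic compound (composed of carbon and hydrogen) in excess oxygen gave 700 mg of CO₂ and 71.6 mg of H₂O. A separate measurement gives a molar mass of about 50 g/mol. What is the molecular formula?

C4H2

mol C = 0.700 g CO₂ ÷ 44.009 g/mol = 0.01591 mol
mol H = 2 × 0.0716 g H₂O ÷ 18.015 g/mol = 0.007949 mol
Divide by the smallest (0.007949 mol): C 2.001, H 1.000
Empirical formula: C2H
Empirical-formula mass = 25.03 g/mol; 50 ÷ 25.03 ≈ 2, so the molecular formula is C4H2.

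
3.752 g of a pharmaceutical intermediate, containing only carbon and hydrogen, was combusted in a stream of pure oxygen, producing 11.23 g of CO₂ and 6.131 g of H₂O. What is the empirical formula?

mol C = 11.23 g CO₂ ÷ 44.009 g/mol = 0.25518 mol
mol H = 2 × 6.131 g H₂O ÷ 18.015 g/mol = 0.68066 mol
Divide by the smallest (0.25518 mol): C 1.000, H 2.667
Multiplying each by 3 gives whole numbers: C 3.00, H 8.00

C3H8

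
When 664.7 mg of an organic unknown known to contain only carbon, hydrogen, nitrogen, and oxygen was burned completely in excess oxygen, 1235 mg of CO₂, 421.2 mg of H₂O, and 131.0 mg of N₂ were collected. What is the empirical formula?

mol C = 1.235 g CO₂ ÷ 44.009 g/mol = 0.028062 mol
mol H = 2 × 0.4212 g H₂O ÷ 18.015 g/mol = 0.046761 mol
mol N = 2 × 0.1310 g N₂ ÷ 28.014 g/mol = 0.0093525 mol
mass O = 0.6647 − (0.33706 + 0.047135 + 0.13100) = 0.14951 g → mol O = 0.14951 ÷ 15.999 = 0.0093448 mol
Divide by the smallest (0.0093448 mol): C 3.003, H 5.004, N 1.001, O 1.000

C3H5NO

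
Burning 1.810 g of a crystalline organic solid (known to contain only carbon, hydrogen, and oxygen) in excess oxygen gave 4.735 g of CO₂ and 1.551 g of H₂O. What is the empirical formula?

mol C = 4.735 g CO₂ ÷ 44.009 g/mol = 0.10759 mol
mol H = 2 × 1.551 g H₂O ÷ 18.015 g/mol = 0.17219 mol
mass O = 1.810 − (1.2923 + 0.17357) = 0.34415 g → mol O = 0.34415 ÷ 15.999 = 0.021511 mol
Divide by the smallest (0.021511 mol): C 5.002, H 8.005, O 1.000

C5H8O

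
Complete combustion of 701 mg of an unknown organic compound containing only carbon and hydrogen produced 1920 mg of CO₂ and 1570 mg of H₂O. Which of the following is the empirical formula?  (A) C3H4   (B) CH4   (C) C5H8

(B) CH4

mol C = 1.92 g CO₂ ÷ 44.009 g/mol = 0.04363 mol
mol H = 2 × 1.57 g H₂O ÷ 18.015 g/mol = 0.1743 mol
Divide by the smallest (0.04363 mol): C 1.000, H 3.995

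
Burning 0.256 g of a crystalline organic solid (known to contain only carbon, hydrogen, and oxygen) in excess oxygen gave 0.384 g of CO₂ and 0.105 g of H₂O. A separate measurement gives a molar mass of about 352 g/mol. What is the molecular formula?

mol C = 0.384 g CO₂ ÷ 44.009 g/mol = 0.008725 mol
mol H = 2 × 0.105 g H₂O ÷ 18.015 g/mol = 0.01166 mol
mass O = 0.256 − (0.1048 + 0.01175) = 0.1394 g → mol O = 0.1394 ÷ 15.999 = 0.008716 mol
Divide by the smallest (0.008716 mol): C 1.001, H 1.337, O 1.000
Multiplying each by 3 gives whole numbers: C 3.00, H 4.01, O 3.00
Empirical formula: C3H4O3
Empirical-formula mass = 88.06 g/mol; 352 ÷ 88.06 ≈ 4, so the molecular formula is C12H16O12.

C12H16O12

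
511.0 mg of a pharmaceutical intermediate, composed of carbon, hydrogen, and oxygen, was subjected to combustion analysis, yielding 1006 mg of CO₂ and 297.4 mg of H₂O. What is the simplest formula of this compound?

C9H13O5

mol C = 1.006 g CO₂ ÷ 44.009 g/mol = 0.022859 mol
mol H = 2 × 0.2974 g H₂O ÷ 18.015 g/mol = 0.033017 mol
mass O = 0.5110 − (0.27456 + 0.033281) = 0.20316 g → mol O = 0.20316 ÷ 15.999 = 0.012698 mol
Divide by the smallest (0.012698 mol): C 1.800, H 2.600, O 1.000
Multiplying each by 5 gives whole numbers: C 9.00, H 13.00, O 5.00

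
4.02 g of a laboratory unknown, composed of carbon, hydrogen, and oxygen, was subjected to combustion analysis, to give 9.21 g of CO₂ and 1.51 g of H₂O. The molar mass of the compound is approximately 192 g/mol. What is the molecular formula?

C10H8O4

mol C = 9.21 g CO₂ ÷ 44.009 g/mol = 0.2093 mol
mol H = 2 × 1.51 g H₂O ÷ 18.015 g/mol = 0.1676 mol
mass O = 4.02 − (2.514 + 0.1690) = 1.337 g → mol O = 1.337 ÷ 15.999 = 0.08359 mol
Divide by the smallest (0.08359 mol): C 2.503, H 2.005, O 1.000
Multiplying each by 2 gives whole numbers: C 5.01, H 4.01, O 2.00
Empirical formula: C5H4O2
Empirical-formula mass = 96.08 g/mol; 192 ÷ 96.08 ≈ 2, so the molecular formula is C10H8O4.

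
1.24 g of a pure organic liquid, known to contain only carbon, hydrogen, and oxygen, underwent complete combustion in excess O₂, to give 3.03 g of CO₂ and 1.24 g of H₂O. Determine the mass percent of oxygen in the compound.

mol C = 3.03 g CO₂ ÷ 44.009 g/mol = 0.06885 mol
mol H = 2 × 1.24 g H₂O ÷ 18.015 g/mol = 0.1377 mol
mass O = 1.24 − (0.8270 + 0.1388) = 0.2743 g → mol O = 0.2743 ÷ 15.999 = 0.01714 mol
mass % O = 0.2743 g ÷ 1.24 g × 100%

22.1%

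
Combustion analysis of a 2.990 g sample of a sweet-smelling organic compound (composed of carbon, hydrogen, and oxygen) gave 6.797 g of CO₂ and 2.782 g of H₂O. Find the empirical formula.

mol C = 6.797 g CO₂ ÷ 44.009 g/mol = 0.15445 mol
mol H = 2 × 2.782 g H₂O ÷ 18.015 g/mol = 0.30885 mol
mass O = 2.990 − (1.8550 + 0.31132) = 0.82363 g → mol O = 0.82363 ÷ 15.999 = 0.051480 mol
Divide by the smallest (0.051480 mol): C 3.000, H 5.999, O 1.000

C3H6O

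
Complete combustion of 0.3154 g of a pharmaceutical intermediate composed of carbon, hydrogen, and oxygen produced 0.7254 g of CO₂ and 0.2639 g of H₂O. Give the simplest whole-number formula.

C9H16O3

mol C = 0.7254 g CO₂ ÷ 44.009 g/mol = 0.016483 mol
mol H = 2 × 0.2639 g H₂O ÷ 18.015 g/mol = 0.029298 mol
mass O = 0.3154 − (0.19798 + 0.029532) = 0.087891 g → mol O = 0.087891 ÷ 15.999 = 0.0054935 mol
Divide by the smallest (0.0054935 mol): C 3.000, H 5.333, O 1.000
Multiplying each by 3 gives whole numbers: C 9.00, H 16.00, O 3.00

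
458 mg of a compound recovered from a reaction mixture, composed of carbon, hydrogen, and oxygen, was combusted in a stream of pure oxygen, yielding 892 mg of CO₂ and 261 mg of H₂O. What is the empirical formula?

C7H10O4

mol C = 0.892 g CO₂ ÷ 44.009 g/mol = 0.02027 mol
mol H = 2 × 0.261 g H₂O ÷ 18.015 g/mol = 0.02898 mol
mass O = 0.458 − (0.2434 + 0.02921) = 0.1853 g → mol O = 0.1853 ÷ 15.999 = 0.01158 mol
Divide by the smallest (0.01158 mol): C 1.750, H 2.501, O 1.000
Multiplying each by 4 gives whole numbers: C 7.00, H 10.00, O 4.00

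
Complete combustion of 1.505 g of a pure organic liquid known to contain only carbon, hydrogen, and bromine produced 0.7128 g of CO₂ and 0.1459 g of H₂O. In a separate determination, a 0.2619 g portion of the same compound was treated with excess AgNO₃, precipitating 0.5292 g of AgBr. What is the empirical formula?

CHBr

mol C = 0.7128 g CO₂ ÷ 44.009 g/mol = 0.016197 mol
mol H = 2 × 0.1459 g H₂O ÷ 18.015 g/mol = 0.016198 mol
From the AgBr data: mol Br per gram of compound = (0.5292 ÷ 187.772) ÷ 0.2619 = 0.010761 mol/g, so in the 1.505 g combustion sample mol Br = 0.016195 mol
Divide by the smallest (0.016195 mol): C 1.000, H 1.000, Br 1.000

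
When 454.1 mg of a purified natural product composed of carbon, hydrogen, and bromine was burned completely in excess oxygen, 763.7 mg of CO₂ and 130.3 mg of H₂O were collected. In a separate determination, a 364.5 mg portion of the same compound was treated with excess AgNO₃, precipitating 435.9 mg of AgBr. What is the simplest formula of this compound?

mol C = 0.7637 g CO₂ ÷ 44.009 g/mol = 0.017353 mol
mol H = 2 × 0.1303 g H₂O ÷ 18.015 g/mol = 0.014466 mol
From the AgBr data: mol Br per gram of compound = (0.4359 ÷ 187.772) ÷ 0.3645 = 0.0063688 mol/g, so in the 0.4541 g combustion sample mol Br = 0.0028921 mol
Divide by the smallest (0.0028921 mol): C 6.000, H 5.002, Br 1.000

C6H5Br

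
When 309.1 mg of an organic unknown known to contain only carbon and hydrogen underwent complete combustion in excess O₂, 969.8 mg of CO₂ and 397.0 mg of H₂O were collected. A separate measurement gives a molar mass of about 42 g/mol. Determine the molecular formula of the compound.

mol C = 0.9698 g CO₂ ÷ 44.009 g/mol = 0.022036 mol
mol H = 2 × 0.3970 g H₂O ÷ 18.015 g/mol = 0.044074 mol
Divide by the smallest (0.022036 mol): C 1.000, H 2.000
Empirical formula: CH2
Empirical-formula mass = 14.03 g/mol; 42 ÷ 14.03 ≈ 3, so the molecular formula is C3H6.

C3H6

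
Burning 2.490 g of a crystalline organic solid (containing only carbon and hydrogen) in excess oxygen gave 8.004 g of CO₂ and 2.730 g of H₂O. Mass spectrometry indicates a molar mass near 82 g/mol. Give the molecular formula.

C6H10

mol C = 8.004 g CO₂ ÷ 44.009 g/mol = 0.18187 mol
mol H = 2 × 2.730 g H₂O ÷ 18.015 g/mol = 0.30308 mol
Divide by the smallest (0.18187 mol): C 1.000, H 1.666
Multiplying each by 3 gives whole numbers: C 3.00, H 5.00
Empirical formula: C3H5
Empirical-formula mass = 41.07 g/mol; 82 ÷ 41.07 ≈ 2, so the molecular formula is C6H10.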